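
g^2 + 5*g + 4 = (g + 1)*(g + 4)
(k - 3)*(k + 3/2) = k^2 - 3*k/2 - 9/2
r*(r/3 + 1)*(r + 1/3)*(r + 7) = r^4/3 + 31*r^3/9 + 73*r^2/9 + 7*r/3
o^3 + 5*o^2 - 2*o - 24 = (o - 2)*(o + 3)*(o + 4)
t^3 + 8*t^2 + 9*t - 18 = (t - 1)*(t + 3)*(t + 6)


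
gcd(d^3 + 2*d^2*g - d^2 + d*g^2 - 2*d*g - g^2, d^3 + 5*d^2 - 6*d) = d - 1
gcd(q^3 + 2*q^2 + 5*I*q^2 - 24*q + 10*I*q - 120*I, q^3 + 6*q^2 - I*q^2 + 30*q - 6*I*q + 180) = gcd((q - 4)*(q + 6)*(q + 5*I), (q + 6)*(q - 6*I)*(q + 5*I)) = q^2 + q*(6 + 5*I) + 30*I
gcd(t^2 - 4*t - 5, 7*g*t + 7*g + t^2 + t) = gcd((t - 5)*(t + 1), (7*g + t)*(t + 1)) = t + 1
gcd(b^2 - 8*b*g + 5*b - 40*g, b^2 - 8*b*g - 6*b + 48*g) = b - 8*g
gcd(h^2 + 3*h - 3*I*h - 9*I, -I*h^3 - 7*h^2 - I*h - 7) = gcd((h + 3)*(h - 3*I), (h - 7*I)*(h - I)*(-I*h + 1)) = 1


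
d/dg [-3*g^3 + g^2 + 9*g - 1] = -9*g^2 + 2*g + 9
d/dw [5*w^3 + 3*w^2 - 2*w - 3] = 15*w^2 + 6*w - 2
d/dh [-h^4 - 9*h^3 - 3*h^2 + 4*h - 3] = -4*h^3 - 27*h^2 - 6*h + 4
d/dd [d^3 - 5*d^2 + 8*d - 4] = 3*d^2 - 10*d + 8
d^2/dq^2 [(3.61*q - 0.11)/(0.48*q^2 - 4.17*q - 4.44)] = ((30.213 - 10.3968*q)*(-0.48*q^2 + 4.17*q + 4.44) - (0.96*q - 4.17)*(1.92*q - 8.34)*(3.61*q - 0.11))/(-0.48*q^2 + 4.17*q + 4.44)^3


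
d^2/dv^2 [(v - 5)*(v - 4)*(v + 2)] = 6*v - 14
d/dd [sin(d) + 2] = cos(d)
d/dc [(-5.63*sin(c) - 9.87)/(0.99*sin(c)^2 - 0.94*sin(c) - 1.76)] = (5.5737*sin(c)^2 + 19.5426*sin(c) + 0.631)*cos(c)/(0.9801*sin(c)^4 - 1.8612*sin(c)^3 - 2.6012*sin(c)^2 + 3.3088*sin(c) + 3.0976)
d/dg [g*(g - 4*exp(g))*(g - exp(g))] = -5*g^2*exp(g) + 3*g^2 + 8*g*exp(2*g) - 10*g*exp(g) + 4*exp(2*g)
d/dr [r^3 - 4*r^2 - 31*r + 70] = 3*r^2 - 8*r - 31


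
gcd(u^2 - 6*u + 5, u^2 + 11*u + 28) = 1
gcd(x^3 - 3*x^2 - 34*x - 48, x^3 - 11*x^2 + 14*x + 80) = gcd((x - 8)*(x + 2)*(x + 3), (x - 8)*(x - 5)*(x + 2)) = x^2 - 6*x - 16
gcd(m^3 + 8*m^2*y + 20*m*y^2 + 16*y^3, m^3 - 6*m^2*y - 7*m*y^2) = 1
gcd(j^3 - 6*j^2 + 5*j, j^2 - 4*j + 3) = j - 1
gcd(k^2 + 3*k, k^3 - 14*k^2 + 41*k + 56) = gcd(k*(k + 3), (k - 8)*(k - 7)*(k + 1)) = 1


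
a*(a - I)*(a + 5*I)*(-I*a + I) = -I*a^4 + 4*a^3 + I*a^3 - 4*a^2 - 5*I*a^2 + 5*I*a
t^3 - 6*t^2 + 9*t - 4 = (t - 4)*(t - 1)^2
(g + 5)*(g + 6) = g^2 + 11*g + 30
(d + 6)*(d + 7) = d^2 + 13*d + 42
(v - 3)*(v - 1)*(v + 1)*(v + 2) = v^4 - v^3 - 7*v^2 + v + 6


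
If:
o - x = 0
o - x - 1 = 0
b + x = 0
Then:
No Solution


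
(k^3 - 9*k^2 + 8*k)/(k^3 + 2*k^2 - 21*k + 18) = k*(k - 8)/(k^2 + 3*k - 18)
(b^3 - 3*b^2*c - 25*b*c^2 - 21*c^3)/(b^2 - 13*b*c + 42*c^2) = (b^2 + 4*b*c + 3*c^2)/(b - 6*c)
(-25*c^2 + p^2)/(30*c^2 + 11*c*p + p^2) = (-5*c + p)/(6*c + p)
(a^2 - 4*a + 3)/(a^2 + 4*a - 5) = (a - 3)/(a + 5)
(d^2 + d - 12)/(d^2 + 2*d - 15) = (d + 4)/(d + 5)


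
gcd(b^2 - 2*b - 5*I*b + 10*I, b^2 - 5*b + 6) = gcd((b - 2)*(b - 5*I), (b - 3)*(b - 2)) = b - 2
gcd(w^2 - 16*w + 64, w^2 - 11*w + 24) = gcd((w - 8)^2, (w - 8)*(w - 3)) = w - 8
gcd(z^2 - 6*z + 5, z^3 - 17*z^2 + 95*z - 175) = z - 5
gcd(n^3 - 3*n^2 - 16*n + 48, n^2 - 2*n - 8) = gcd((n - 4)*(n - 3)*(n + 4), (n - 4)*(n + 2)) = n - 4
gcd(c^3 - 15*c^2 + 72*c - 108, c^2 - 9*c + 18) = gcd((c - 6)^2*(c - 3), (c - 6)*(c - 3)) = c^2 - 9*c + 18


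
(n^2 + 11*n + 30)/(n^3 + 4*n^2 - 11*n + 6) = (n + 5)/(n^2 - 2*n + 1)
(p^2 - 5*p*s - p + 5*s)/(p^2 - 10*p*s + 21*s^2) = (p^2 - 5*p*s - p + 5*s)/(p^2 - 10*p*s + 21*s^2)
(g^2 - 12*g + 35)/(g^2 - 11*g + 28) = (g - 5)/(g - 4)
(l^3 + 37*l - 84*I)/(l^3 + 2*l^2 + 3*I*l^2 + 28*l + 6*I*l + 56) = (l - 3*I)/(l + 2)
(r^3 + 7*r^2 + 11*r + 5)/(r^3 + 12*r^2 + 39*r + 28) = (r^2 + 6*r + 5)/(r^2 + 11*r + 28)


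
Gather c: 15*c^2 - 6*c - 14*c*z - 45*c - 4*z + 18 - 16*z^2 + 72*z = 15*c^2 + c*(-14*z - 51) - 16*z^2 + 68*z + 18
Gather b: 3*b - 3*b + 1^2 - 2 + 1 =0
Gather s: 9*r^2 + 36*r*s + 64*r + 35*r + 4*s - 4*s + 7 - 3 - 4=9*r^2 + 36*r*s + 99*r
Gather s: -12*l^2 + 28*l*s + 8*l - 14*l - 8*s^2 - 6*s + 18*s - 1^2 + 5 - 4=-12*l^2 - 6*l - 8*s^2 + s*(28*l + 12)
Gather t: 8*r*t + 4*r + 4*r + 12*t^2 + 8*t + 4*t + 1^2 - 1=8*r + 12*t^2 + t*(8*r + 12)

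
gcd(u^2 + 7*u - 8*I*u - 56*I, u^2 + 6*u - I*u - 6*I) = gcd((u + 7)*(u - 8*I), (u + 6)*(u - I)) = 1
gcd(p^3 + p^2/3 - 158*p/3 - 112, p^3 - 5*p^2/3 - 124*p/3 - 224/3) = p^2 - 17*p/3 - 56/3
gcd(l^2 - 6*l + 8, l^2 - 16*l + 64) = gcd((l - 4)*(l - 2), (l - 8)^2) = 1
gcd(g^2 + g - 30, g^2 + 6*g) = g + 6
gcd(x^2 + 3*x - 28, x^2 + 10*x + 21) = x + 7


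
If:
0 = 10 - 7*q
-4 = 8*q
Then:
No Solution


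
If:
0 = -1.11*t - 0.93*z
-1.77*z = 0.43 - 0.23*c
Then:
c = 7.69565217391304*z + 1.8695652173913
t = -0.837837837837838*z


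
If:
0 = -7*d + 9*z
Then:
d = 9*z/7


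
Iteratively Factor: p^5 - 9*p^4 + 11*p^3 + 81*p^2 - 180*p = (p - 5)*(p^4 - 4*p^3 - 9*p^2 + 36*p) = p*(p - 5)*(p^3 - 4*p^2 - 9*p + 36) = p*(p - 5)*(p - 4)*(p^2 - 9) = p*(p - 5)*(p - 4)*(p - 3)*(p + 3)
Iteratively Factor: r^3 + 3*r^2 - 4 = (r - 1)*(r^2 + 4*r + 4) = (r - 1)*(r + 2)*(r + 2)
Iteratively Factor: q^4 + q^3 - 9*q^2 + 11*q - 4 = (q + 4)*(q^3 - 3*q^2 + 3*q - 1) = (q - 1)*(q + 4)*(q^2 - 2*q + 1) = (q - 1)^2*(q + 4)*(q - 1)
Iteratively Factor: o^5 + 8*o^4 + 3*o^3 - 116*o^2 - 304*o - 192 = (o + 1)*(o^4 + 7*o^3 - 4*o^2 - 112*o - 192) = (o - 4)*(o + 1)*(o^3 + 11*o^2 + 40*o + 48) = (o - 4)*(o + 1)*(o + 3)*(o^2 + 8*o + 16) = (o - 4)*(o + 1)*(o + 3)*(o + 4)*(o + 4)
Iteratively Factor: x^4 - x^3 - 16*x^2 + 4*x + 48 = (x - 4)*(x^3 + 3*x^2 - 4*x - 12) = (x - 4)*(x - 2)*(x^2 + 5*x + 6) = (x - 4)*(x - 2)*(x + 3)*(x + 2)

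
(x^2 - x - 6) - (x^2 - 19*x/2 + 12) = 17*x/2 - 18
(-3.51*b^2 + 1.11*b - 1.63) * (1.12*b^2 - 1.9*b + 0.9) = -3.9312*b^4 + 7.9122*b^3 - 7.0936*b^2 + 4.096*b - 1.467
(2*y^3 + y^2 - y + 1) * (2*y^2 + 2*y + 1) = 4*y^5 + 6*y^4 + 2*y^3 + y^2 + y + 1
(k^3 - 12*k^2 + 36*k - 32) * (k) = k^4 - 12*k^3 + 36*k^2 - 32*k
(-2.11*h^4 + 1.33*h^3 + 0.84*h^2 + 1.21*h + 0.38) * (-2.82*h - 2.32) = 5.9502*h^5 + 1.1446*h^4 - 5.4544*h^3 - 5.361*h^2 - 3.8788*h - 0.8816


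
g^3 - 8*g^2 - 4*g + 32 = (g - 8)*(g - 2)*(g + 2)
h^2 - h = h*(h - 1)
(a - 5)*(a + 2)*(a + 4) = a^3 + a^2 - 22*a - 40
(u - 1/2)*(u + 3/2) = u^2 + u - 3/4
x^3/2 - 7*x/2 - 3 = (x/2 + 1/2)*(x - 3)*(x + 2)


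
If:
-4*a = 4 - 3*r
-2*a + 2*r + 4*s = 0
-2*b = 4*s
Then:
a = -6*s - 4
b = -2*s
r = -8*s - 4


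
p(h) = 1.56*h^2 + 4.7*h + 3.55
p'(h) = 3.12*h + 4.7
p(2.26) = 22.14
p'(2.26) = 11.75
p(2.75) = 28.27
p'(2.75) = 13.28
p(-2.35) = 1.12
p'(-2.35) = -2.63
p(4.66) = 59.33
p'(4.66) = 19.24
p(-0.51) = 1.56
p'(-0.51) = 3.11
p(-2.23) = 0.83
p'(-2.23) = -2.26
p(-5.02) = 19.27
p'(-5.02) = -10.96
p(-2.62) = 1.94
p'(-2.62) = -3.47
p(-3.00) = 3.49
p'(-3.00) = -4.66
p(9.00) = 172.21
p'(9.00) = 32.78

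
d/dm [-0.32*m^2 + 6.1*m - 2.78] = 6.1 - 0.64*m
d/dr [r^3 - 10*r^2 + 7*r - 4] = 3*r^2 - 20*r + 7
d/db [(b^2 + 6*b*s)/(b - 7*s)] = (-b*(b + 6*s) + 2*(b - 7*s)*(b + 3*s))/(b - 7*s)^2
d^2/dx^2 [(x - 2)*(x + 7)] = 2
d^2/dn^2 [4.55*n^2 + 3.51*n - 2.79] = 9.10000000000000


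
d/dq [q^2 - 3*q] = 2*q - 3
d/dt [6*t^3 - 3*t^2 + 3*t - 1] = 18*t^2 - 6*t + 3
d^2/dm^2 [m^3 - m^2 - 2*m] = 6*m - 2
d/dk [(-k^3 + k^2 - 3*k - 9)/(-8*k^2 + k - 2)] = (8*k^4 - 2*k^3 - 17*k^2 - 148*k + 15)/(64*k^4 - 16*k^3 + 33*k^2 - 4*k + 4)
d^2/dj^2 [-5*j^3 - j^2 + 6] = -30*j - 2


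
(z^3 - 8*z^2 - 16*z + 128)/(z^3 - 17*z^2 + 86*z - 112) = (z^2 - 16)/(z^2 - 9*z + 14)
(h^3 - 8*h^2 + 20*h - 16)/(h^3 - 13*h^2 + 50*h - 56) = (h - 2)/(h - 7)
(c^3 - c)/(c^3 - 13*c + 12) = c*(c + 1)/(c^2 + c - 12)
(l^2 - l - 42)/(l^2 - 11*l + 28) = (l + 6)/(l - 4)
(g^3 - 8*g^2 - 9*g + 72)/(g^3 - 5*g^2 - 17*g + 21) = (g^2 - 11*g + 24)/(g^2 - 8*g + 7)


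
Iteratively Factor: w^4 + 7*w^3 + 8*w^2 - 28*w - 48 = (w + 4)*(w^3 + 3*w^2 - 4*w - 12) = (w + 3)*(w + 4)*(w^2 - 4) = (w - 2)*(w + 3)*(w + 4)*(w + 2)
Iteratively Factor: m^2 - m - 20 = (m + 4)*(m - 5)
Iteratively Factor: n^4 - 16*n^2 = (n)*(n^3 - 16*n) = n*(n + 4)*(n^2 - 4*n) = n*(n - 4)*(n + 4)*(n)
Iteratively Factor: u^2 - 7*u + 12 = (u - 3)*(u - 4)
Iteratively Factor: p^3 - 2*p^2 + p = (p - 1)*(p^2 - p) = p*(p - 1)*(p - 1)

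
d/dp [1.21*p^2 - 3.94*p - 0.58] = 2.42*p - 3.94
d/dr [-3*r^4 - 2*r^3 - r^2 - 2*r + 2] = -12*r^3 - 6*r^2 - 2*r - 2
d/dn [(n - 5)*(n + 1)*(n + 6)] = 3*n^2 + 4*n - 29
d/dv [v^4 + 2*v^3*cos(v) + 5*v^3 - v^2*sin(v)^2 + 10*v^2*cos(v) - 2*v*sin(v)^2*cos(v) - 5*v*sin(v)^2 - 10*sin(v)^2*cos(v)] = -2*v^3*sin(v) + 4*v^3 - 10*v^2*sin(v) - v^2*sin(2*v) + 6*v^2*cos(v) + 15*v^2 + v*sin(v)/2 - 5*v*sin(2*v) - 3*v*sin(3*v)/2 + 20*v*cos(v) + v*cos(2*v) - v + 5*sin(v)/2 - 15*sin(3*v)/2 - cos(v)/2 + 5*cos(2*v)/2 + cos(3*v)/2 - 5/2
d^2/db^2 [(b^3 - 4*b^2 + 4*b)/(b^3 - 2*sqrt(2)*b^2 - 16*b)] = 4*(-2*b^3 + sqrt(2)*b^3 + 30*b^2 - 96*b - 12*sqrt(2)*b + 64*sqrt(2) + 176)/(b^6 - 6*sqrt(2)*b^5 - 24*b^4 + 176*sqrt(2)*b^3 + 384*b^2 - 1536*sqrt(2)*b - 4096)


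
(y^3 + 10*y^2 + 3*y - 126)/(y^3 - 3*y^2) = 1 + 13/y + 42/y^2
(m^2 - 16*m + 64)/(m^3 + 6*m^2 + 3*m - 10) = (m^2 - 16*m + 64)/(m^3 + 6*m^2 + 3*m - 10)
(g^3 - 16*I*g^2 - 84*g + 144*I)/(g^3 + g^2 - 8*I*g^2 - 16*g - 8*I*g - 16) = (g^2 - 12*I*g - 36)/(g^2 + g*(1 - 4*I) - 4*I)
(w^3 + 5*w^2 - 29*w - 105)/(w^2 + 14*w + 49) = (w^2 - 2*w - 15)/(w + 7)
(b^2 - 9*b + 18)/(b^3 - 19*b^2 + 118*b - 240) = (b - 3)/(b^2 - 13*b + 40)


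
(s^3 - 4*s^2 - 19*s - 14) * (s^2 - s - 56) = s^5 - 5*s^4 - 71*s^3 + 229*s^2 + 1078*s + 784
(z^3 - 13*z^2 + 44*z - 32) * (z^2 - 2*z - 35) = z^5 - 15*z^4 + 35*z^3 + 335*z^2 - 1476*z + 1120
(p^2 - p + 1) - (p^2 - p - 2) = 3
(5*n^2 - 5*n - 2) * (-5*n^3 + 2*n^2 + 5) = -25*n^5 + 35*n^4 + 21*n^2 - 25*n - 10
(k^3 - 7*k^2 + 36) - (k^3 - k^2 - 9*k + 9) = -6*k^2 + 9*k + 27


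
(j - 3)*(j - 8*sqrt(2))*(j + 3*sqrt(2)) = j^3 - 5*sqrt(2)*j^2 - 3*j^2 - 48*j + 15*sqrt(2)*j + 144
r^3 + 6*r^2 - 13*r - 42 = (r - 3)*(r + 2)*(r + 7)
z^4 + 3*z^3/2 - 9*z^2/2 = z^2*(z - 3/2)*(z + 3)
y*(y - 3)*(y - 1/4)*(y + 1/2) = y^4 - 11*y^3/4 - 7*y^2/8 + 3*y/8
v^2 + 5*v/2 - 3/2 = (v - 1/2)*(v + 3)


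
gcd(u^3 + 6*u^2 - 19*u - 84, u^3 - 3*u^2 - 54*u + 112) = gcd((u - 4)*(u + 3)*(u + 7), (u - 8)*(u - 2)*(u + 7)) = u + 7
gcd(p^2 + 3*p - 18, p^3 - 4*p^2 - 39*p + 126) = p^2 + 3*p - 18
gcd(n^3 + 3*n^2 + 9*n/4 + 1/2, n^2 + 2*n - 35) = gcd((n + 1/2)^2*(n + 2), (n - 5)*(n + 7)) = 1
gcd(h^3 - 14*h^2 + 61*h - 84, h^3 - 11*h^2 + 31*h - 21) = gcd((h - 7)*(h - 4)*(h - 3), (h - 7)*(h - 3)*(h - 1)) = h^2 - 10*h + 21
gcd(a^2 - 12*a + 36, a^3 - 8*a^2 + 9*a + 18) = a - 6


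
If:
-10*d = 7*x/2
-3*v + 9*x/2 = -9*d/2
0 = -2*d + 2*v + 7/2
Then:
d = 49/106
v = -273/212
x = -70/53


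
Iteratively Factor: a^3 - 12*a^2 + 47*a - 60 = (a - 4)*(a^2 - 8*a + 15) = (a - 5)*(a - 4)*(a - 3)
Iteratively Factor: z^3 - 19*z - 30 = (z - 5)*(z^2 + 5*z + 6) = (z - 5)*(z + 3)*(z + 2)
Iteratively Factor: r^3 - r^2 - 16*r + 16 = (r + 4)*(r^2 - 5*r + 4) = (r - 4)*(r + 4)*(r - 1)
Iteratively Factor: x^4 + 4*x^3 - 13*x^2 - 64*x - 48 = (x + 3)*(x^3 + x^2 - 16*x - 16) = (x + 3)*(x + 4)*(x^2 - 3*x - 4) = (x + 1)*(x + 3)*(x + 4)*(x - 4)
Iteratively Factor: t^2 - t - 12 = (t - 4)*(t + 3)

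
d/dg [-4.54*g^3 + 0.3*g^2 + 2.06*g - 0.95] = -13.62*g^2 + 0.6*g + 2.06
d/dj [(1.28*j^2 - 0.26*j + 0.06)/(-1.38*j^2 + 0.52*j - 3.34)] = (0.3068*j^2 - 8.3848*j + 0.8372)/(1.9044*j^4 - 1.4352*j^3 + 9.4888*j^2 - 3.4736*j + 11.1556)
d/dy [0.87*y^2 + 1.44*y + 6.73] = 1.74*y + 1.44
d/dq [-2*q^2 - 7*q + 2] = -4*q - 7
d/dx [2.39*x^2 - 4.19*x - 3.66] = 4.78*x - 4.19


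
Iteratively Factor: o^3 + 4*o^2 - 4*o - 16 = (o - 2)*(o^2 + 6*o + 8) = (o - 2)*(o + 4)*(o + 2)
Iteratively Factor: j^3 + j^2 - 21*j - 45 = (j - 5)*(j^2 + 6*j + 9) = (j - 5)*(j + 3)*(j + 3)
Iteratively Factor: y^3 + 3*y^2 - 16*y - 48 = (y + 4)*(y^2 - y - 12) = (y + 3)*(y + 4)*(y - 4)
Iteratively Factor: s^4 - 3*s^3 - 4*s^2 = (s + 1)*(s^3 - 4*s^2) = s*(s + 1)*(s^2 - 4*s) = s*(s - 4)*(s + 1)*(s)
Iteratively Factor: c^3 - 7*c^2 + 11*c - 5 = (c - 5)*(c^2 - 2*c + 1) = (c - 5)*(c - 1)*(c - 1)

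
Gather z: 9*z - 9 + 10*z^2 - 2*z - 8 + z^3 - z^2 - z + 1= z^3 + 9*z^2 + 6*z - 16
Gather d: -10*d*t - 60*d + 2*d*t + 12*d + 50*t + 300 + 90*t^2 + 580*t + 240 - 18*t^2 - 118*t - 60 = d*(-8*t - 48) + 72*t^2 + 512*t + 480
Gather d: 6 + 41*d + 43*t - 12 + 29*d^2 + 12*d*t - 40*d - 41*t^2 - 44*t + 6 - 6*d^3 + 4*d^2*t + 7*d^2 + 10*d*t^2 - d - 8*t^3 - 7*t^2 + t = -6*d^3 + d^2*(4*t + 36) + d*(10*t^2 + 12*t) - 8*t^3 - 48*t^2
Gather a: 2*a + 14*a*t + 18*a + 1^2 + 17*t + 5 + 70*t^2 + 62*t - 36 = a*(14*t + 20) + 70*t^2 + 79*t - 30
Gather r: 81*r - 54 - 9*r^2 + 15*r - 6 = -9*r^2 + 96*r - 60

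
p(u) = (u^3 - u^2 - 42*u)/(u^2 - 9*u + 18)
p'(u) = (9 - 2*u)*(u^3 - u^2 - 42*u)/(u^2 - 9*u + 18)^2 + (3*u^2 - 2*u - 42)/(u^2 - 9*u + 18)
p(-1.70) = 1.76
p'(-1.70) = -0.22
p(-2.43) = 1.79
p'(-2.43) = 0.12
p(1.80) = -14.49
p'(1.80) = -22.64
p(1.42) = -8.12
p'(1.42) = -12.28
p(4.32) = 53.88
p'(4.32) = -11.16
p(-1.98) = 1.80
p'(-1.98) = -0.07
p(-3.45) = 1.51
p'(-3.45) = 0.40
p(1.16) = -5.45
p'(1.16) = -8.61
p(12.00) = 20.00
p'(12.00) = 1.22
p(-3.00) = 1.67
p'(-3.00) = 0.30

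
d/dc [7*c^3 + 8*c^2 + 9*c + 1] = 21*c^2 + 16*c + 9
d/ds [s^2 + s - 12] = 2*s + 1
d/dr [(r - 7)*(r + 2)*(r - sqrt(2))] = 3*r^2 - 10*r - 2*sqrt(2)*r - 14 + 5*sqrt(2)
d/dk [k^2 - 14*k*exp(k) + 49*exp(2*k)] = -14*k*exp(k) + 2*k + 98*exp(2*k) - 14*exp(k)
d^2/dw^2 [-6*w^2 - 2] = -12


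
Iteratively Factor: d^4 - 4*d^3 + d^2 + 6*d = (d - 3)*(d^3 - d^2 - 2*d) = (d - 3)*(d + 1)*(d^2 - 2*d) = d*(d - 3)*(d + 1)*(d - 2)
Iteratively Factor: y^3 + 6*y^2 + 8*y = (y + 2)*(y^2 + 4*y) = y*(y + 2)*(y + 4)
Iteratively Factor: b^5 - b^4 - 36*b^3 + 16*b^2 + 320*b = (b - 5)*(b^4 + 4*b^3 - 16*b^2 - 64*b) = (b - 5)*(b - 4)*(b^3 + 8*b^2 + 16*b) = (b - 5)*(b - 4)*(b + 4)*(b^2 + 4*b) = (b - 5)*(b - 4)*(b + 4)^2*(b)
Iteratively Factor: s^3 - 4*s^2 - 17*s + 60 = (s - 5)*(s^2 + s - 12) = (s - 5)*(s + 4)*(s - 3)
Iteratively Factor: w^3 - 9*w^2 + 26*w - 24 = (w - 2)*(w^2 - 7*w + 12) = (w - 4)*(w - 2)*(w - 3)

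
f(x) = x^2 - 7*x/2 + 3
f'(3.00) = 2.50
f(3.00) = 1.50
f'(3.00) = 2.50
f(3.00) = 1.50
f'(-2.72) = -8.94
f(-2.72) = 19.92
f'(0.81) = -1.88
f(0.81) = 0.82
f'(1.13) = -1.24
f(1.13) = 0.32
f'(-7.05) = -17.60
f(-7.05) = 77.38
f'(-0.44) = -4.38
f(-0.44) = 4.73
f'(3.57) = 3.64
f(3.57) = 3.25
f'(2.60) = 1.70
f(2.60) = 0.66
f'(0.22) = -3.06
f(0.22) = 2.28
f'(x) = 2*x - 7/2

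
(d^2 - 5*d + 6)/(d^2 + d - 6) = (d - 3)/(d + 3)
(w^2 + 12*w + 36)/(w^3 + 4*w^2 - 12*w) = (w + 6)/(w*(w - 2))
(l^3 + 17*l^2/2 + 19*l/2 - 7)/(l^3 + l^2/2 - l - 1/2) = (2*l^3 + 17*l^2 + 19*l - 14)/(2*l^3 + l^2 - 2*l - 1)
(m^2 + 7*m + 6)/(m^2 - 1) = (m + 6)/(m - 1)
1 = 1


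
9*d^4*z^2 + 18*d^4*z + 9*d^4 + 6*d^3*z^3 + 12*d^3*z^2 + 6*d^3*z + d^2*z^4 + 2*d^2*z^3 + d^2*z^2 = (3*d + z)^2*(d*z + d)^2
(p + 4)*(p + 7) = p^2 + 11*p + 28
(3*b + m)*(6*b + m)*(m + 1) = 18*b^2*m + 18*b^2 + 9*b*m^2 + 9*b*m + m^3 + m^2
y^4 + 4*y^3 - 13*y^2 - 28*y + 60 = (y - 2)^2*(y + 3)*(y + 5)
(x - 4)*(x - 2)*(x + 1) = x^3 - 5*x^2 + 2*x + 8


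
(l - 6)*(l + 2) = l^2 - 4*l - 12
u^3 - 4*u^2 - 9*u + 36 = (u - 4)*(u - 3)*(u + 3)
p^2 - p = p*(p - 1)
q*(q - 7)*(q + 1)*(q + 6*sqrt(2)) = q^4 - 6*q^3 + 6*sqrt(2)*q^3 - 36*sqrt(2)*q^2 - 7*q^2 - 42*sqrt(2)*q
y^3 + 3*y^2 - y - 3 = (y - 1)*(y + 1)*(y + 3)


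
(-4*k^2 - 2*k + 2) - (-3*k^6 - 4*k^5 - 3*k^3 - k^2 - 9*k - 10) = 3*k^6 + 4*k^5 + 3*k^3 - 3*k^2 + 7*k + 12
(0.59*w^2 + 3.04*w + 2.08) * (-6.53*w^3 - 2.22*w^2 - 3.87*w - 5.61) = -3.8527*w^5 - 21.161*w^4 - 22.6145*w^3 - 19.6923*w^2 - 25.104*w - 11.6688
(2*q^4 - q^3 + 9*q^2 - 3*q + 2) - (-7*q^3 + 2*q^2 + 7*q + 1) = 2*q^4 + 6*q^3 + 7*q^2 - 10*q + 1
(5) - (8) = -3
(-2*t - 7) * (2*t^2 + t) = -4*t^3 - 16*t^2 - 7*t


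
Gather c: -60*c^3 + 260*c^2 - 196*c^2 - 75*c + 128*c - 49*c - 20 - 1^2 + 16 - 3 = -60*c^3 + 64*c^2 + 4*c - 8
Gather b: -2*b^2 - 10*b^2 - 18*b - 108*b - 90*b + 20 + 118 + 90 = -12*b^2 - 216*b + 228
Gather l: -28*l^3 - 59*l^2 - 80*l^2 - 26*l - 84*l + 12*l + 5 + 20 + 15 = -28*l^3 - 139*l^2 - 98*l + 40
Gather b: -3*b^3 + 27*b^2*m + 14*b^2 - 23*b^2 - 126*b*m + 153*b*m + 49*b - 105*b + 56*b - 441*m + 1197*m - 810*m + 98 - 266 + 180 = -3*b^3 + b^2*(27*m - 9) + 27*b*m - 54*m + 12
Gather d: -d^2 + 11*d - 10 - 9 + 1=-d^2 + 11*d - 18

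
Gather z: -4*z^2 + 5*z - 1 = -4*z^2 + 5*z - 1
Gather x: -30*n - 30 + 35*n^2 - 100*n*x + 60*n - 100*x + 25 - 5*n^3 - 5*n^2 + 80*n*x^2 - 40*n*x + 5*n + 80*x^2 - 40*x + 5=-5*n^3 + 30*n^2 + 35*n + x^2*(80*n + 80) + x*(-140*n - 140)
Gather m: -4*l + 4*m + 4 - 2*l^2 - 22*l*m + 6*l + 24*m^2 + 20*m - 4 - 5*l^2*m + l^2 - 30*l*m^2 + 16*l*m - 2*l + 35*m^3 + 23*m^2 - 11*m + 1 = -l^2 + 35*m^3 + m^2*(47 - 30*l) + m*(-5*l^2 - 6*l + 13) + 1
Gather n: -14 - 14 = -28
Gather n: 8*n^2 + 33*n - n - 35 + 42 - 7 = 8*n^2 + 32*n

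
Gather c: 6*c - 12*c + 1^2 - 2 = -6*c - 1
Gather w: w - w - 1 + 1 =0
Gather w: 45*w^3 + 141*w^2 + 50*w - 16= 45*w^3 + 141*w^2 + 50*w - 16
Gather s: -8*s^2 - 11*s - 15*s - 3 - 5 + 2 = -8*s^2 - 26*s - 6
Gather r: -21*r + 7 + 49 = 56 - 21*r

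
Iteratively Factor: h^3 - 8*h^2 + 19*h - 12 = (h - 4)*(h^2 - 4*h + 3) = (h - 4)*(h - 3)*(h - 1)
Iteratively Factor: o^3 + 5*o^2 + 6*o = (o + 2)*(o^2 + 3*o) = (o + 2)*(o + 3)*(o)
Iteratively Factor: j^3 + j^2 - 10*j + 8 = (j - 2)*(j^2 + 3*j - 4) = (j - 2)*(j + 4)*(j - 1)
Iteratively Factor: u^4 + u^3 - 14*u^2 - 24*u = (u)*(u^3 + u^2 - 14*u - 24) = u*(u + 2)*(u^2 - u - 12) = u*(u - 4)*(u + 2)*(u + 3)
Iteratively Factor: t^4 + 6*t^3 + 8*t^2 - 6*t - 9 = (t + 1)*(t^3 + 5*t^2 + 3*t - 9) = (t + 1)*(t + 3)*(t^2 + 2*t - 3) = (t - 1)*(t + 1)*(t + 3)*(t + 3)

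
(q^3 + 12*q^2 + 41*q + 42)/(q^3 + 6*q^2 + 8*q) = (q^2 + 10*q + 21)/(q*(q + 4))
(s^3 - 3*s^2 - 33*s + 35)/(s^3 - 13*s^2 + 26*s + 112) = (s^2 + 4*s - 5)/(s^2 - 6*s - 16)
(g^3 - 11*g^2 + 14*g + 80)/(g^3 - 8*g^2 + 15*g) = (g^2 - 6*g - 16)/(g*(g - 3))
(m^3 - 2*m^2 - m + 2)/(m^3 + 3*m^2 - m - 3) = (m - 2)/(m + 3)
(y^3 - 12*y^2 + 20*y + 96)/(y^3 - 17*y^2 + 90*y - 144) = (y + 2)/(y - 3)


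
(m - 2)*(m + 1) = m^2 - m - 2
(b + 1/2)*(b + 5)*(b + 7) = b^3 + 25*b^2/2 + 41*b + 35/2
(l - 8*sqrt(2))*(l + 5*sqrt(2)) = l^2 - 3*sqrt(2)*l - 80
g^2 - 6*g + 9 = (g - 3)^2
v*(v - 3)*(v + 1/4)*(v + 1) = v^4 - 7*v^3/4 - 7*v^2/2 - 3*v/4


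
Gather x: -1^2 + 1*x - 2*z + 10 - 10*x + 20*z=-9*x + 18*z + 9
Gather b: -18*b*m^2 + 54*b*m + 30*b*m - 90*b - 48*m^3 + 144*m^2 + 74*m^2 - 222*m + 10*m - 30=b*(-18*m^2 + 84*m - 90) - 48*m^3 + 218*m^2 - 212*m - 30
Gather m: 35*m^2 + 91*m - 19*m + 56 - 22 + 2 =35*m^2 + 72*m + 36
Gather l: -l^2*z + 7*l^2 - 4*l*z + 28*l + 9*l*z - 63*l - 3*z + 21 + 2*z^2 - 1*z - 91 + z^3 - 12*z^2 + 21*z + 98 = l^2*(7 - z) + l*(5*z - 35) + z^3 - 10*z^2 + 17*z + 28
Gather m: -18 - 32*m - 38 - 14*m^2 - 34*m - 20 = -14*m^2 - 66*m - 76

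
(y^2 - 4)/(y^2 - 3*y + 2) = (y + 2)/(y - 1)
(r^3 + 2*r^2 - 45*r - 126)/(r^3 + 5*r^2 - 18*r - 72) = (r - 7)/(r - 4)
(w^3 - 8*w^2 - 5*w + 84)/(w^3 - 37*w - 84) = (w - 4)/(w + 4)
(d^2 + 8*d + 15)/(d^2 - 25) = (d + 3)/(d - 5)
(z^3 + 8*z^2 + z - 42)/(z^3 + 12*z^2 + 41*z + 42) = (z - 2)/(z + 2)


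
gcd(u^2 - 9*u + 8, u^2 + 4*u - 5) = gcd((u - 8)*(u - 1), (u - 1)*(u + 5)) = u - 1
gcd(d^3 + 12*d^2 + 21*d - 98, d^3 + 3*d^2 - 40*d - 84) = d + 7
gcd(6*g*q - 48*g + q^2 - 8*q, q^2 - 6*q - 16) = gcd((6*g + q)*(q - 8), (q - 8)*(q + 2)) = q - 8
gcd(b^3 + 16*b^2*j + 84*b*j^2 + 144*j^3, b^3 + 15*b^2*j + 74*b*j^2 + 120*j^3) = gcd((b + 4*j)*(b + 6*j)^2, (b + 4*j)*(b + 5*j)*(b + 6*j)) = b^2 + 10*b*j + 24*j^2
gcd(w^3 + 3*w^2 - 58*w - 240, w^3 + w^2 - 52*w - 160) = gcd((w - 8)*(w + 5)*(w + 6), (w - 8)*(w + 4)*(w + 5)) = w^2 - 3*w - 40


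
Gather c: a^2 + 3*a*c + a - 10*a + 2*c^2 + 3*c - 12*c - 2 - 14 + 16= a^2 - 9*a + 2*c^2 + c*(3*a - 9)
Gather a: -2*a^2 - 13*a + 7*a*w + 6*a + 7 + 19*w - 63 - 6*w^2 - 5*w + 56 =-2*a^2 + a*(7*w - 7) - 6*w^2 + 14*w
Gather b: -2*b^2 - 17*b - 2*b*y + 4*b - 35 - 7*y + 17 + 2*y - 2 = -2*b^2 + b*(-2*y - 13) - 5*y - 20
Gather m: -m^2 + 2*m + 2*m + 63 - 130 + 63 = -m^2 + 4*m - 4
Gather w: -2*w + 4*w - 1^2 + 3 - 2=2*w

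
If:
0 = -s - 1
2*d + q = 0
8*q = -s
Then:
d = -1/16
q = 1/8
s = -1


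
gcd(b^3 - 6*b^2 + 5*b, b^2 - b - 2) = 1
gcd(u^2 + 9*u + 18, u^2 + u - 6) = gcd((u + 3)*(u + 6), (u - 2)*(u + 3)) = u + 3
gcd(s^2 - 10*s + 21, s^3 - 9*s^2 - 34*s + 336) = s - 7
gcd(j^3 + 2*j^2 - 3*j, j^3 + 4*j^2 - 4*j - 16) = 1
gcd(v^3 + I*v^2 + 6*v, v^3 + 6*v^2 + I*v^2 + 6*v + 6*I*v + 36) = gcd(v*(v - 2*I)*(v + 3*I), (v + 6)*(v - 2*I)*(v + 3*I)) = v^2 + I*v + 6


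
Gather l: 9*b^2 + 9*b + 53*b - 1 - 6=9*b^2 + 62*b - 7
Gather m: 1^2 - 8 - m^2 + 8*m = -m^2 + 8*m - 7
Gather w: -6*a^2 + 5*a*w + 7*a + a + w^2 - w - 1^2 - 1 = -6*a^2 + 8*a + w^2 + w*(5*a - 1) - 2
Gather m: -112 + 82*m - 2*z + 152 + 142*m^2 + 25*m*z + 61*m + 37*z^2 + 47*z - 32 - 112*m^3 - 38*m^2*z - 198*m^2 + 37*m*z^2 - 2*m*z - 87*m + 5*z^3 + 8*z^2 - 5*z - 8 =-112*m^3 + m^2*(-38*z - 56) + m*(37*z^2 + 23*z + 56) + 5*z^3 + 45*z^2 + 40*z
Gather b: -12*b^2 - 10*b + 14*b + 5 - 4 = -12*b^2 + 4*b + 1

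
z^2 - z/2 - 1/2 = (z - 1)*(z + 1/2)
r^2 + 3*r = r*(r + 3)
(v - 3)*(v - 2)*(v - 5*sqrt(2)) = v^3 - 5*sqrt(2)*v^2 - 5*v^2 + 6*v + 25*sqrt(2)*v - 30*sqrt(2)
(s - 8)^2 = s^2 - 16*s + 64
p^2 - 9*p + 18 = (p - 6)*(p - 3)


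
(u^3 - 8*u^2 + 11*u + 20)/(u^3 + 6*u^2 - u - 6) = (u^2 - 9*u + 20)/(u^2 + 5*u - 6)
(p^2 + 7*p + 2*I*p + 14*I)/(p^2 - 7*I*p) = (p^2 + p*(7 + 2*I) + 14*I)/(p*(p - 7*I))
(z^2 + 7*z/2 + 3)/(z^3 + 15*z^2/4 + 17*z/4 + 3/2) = 2*(2*z + 3)/(4*z^2 + 7*z + 3)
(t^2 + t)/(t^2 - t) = (t + 1)/(t - 1)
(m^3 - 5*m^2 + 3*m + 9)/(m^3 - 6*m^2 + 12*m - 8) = (m^3 - 5*m^2 + 3*m + 9)/(m^3 - 6*m^2 + 12*m - 8)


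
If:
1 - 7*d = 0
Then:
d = 1/7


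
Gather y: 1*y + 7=y + 7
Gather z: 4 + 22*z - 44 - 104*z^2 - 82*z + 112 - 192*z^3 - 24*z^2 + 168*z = -192*z^3 - 128*z^2 + 108*z + 72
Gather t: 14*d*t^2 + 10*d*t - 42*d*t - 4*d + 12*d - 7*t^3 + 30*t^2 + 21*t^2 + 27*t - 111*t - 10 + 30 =8*d - 7*t^3 + t^2*(14*d + 51) + t*(-32*d - 84) + 20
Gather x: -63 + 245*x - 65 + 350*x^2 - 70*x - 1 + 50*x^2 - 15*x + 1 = 400*x^2 + 160*x - 128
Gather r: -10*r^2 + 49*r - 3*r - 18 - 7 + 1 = -10*r^2 + 46*r - 24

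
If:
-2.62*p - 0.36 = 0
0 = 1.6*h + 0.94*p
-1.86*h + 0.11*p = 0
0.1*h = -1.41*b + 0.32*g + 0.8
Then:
No Solution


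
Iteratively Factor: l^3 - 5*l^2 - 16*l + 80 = (l - 5)*(l^2 - 16) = (l - 5)*(l - 4)*(l + 4)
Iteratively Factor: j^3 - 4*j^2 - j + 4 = (j - 1)*(j^2 - 3*j - 4) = (j - 4)*(j - 1)*(j + 1)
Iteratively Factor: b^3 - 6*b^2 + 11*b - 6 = (b - 2)*(b^2 - 4*b + 3) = (b - 3)*(b - 2)*(b - 1)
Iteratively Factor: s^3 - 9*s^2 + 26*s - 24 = (s - 2)*(s^2 - 7*s + 12) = (s - 3)*(s - 2)*(s - 4)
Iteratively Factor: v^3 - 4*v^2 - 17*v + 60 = (v + 4)*(v^2 - 8*v + 15) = (v - 3)*(v + 4)*(v - 5)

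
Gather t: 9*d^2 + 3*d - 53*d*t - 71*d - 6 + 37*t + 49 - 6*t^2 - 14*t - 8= 9*d^2 - 68*d - 6*t^2 + t*(23 - 53*d) + 35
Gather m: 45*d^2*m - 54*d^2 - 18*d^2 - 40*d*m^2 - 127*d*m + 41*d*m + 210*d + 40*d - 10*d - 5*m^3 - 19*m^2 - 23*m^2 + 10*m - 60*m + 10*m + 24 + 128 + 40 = -72*d^2 + 240*d - 5*m^3 + m^2*(-40*d - 42) + m*(45*d^2 - 86*d - 40) + 192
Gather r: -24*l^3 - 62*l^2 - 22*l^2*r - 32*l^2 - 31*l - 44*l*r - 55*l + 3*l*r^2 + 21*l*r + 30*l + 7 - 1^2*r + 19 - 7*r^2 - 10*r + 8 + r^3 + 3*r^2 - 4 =-24*l^3 - 94*l^2 - 56*l + r^3 + r^2*(3*l - 4) + r*(-22*l^2 - 23*l - 11) + 30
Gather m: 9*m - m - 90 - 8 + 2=8*m - 96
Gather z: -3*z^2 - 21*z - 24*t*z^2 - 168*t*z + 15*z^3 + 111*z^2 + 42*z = 15*z^3 + z^2*(108 - 24*t) + z*(21 - 168*t)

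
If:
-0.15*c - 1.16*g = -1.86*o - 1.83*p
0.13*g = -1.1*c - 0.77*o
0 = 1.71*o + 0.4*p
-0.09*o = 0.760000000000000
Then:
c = 0.79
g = 43.31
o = -8.44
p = 36.10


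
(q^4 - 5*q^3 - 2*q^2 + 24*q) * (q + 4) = q^5 - q^4 - 22*q^3 + 16*q^2 + 96*q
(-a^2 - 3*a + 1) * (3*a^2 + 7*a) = -3*a^4 - 16*a^3 - 18*a^2 + 7*a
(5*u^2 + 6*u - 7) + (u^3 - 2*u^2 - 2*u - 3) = u^3 + 3*u^2 + 4*u - 10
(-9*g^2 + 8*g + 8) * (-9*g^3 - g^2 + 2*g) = 81*g^5 - 63*g^4 - 98*g^3 + 8*g^2 + 16*g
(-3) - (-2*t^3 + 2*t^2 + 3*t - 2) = 2*t^3 - 2*t^2 - 3*t - 1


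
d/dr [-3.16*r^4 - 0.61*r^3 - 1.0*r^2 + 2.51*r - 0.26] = -12.64*r^3 - 1.83*r^2 - 2.0*r + 2.51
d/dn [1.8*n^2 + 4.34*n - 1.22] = 3.6*n + 4.34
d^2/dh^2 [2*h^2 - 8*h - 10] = 4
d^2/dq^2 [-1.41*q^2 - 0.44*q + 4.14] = -2.82000000000000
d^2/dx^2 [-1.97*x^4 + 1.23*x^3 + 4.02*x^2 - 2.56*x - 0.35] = -23.64*x^2 + 7.38*x + 8.04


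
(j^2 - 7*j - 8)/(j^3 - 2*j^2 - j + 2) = (j - 8)/(j^2 - 3*j + 2)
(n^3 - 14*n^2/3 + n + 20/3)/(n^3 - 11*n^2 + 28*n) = (3*n^2 - 2*n - 5)/(3*n*(n - 7))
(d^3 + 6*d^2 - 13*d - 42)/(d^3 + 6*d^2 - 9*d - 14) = (d^2 - d - 6)/(d^2 - d - 2)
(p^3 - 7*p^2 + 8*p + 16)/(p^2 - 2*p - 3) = (p^2 - 8*p + 16)/(p - 3)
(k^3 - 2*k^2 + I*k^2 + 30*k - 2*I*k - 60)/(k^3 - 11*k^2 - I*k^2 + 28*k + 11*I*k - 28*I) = (k^3 + k^2*(-2 + I) + 2*k*(15 - I) - 60)/(k^3 - k^2*(11 + I) + k*(28 + 11*I) - 28*I)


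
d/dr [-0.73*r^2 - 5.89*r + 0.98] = -1.46*r - 5.89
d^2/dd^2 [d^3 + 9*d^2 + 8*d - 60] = 6*d + 18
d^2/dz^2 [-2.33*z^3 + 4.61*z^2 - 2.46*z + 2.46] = 9.22 - 13.98*z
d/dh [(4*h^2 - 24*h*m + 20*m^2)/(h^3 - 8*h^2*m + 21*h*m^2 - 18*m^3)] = 4*(-h^3 + 9*h^2*m - 15*h*m^2 - m^3)/(h^5 - 13*h^4*m + 67*h^3*m^2 - 171*h^2*m^3 + 216*h*m^4 - 108*m^5)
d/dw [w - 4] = 1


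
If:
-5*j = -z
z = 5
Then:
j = 1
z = 5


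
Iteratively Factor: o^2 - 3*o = (o)*(o - 3)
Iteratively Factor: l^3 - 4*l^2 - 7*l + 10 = (l + 2)*(l^2 - 6*l + 5) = (l - 1)*(l + 2)*(l - 5)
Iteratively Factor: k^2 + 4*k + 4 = (k + 2)*(k + 2)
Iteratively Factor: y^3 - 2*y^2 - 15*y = (y - 5)*(y^2 + 3*y) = y*(y - 5)*(y + 3)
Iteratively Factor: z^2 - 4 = (z - 2)*(z + 2)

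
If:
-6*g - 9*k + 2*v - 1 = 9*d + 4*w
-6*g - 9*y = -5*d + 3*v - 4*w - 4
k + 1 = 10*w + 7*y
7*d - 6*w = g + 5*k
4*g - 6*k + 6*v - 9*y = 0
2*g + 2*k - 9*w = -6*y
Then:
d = -89676/180487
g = 253521/180487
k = -185289/180487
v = -371472/180487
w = 7532/180487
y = -11446/180487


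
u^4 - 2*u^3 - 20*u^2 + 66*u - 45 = (u - 3)^2*(u - 1)*(u + 5)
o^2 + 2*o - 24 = (o - 4)*(o + 6)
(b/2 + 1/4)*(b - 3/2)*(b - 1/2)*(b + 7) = b^4/2 + 11*b^3/4 - 43*b^2/8 - 11*b/16 + 21/16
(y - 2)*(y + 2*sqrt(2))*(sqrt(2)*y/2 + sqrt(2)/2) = sqrt(2)*y^3/2 - sqrt(2)*y^2/2 + 2*y^2 - 2*y - sqrt(2)*y - 4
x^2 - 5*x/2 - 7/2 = (x - 7/2)*(x + 1)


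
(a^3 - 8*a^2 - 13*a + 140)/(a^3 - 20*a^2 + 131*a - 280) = (a + 4)/(a - 8)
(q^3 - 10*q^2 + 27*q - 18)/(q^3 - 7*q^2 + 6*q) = (q - 3)/q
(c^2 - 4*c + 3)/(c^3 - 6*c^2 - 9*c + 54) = (c - 1)/(c^2 - 3*c - 18)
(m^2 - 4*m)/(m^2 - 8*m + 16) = m/(m - 4)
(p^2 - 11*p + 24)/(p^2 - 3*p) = (p - 8)/p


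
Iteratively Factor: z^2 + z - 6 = (z - 2)*(z + 3)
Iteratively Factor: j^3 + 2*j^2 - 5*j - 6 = (j + 3)*(j^2 - j - 2) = (j - 2)*(j + 3)*(j + 1)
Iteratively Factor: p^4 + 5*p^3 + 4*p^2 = (p)*(p^3 + 5*p^2 + 4*p) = p*(p + 1)*(p^2 + 4*p) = p^2*(p + 1)*(p + 4)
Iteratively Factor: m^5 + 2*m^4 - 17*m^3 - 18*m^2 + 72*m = (m + 3)*(m^4 - m^3 - 14*m^2 + 24*m) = (m - 3)*(m + 3)*(m^3 + 2*m^2 - 8*m) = (m - 3)*(m + 3)*(m + 4)*(m^2 - 2*m) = (m - 3)*(m - 2)*(m + 3)*(m + 4)*(m)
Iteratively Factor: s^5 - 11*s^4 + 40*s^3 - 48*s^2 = (s - 4)*(s^4 - 7*s^3 + 12*s^2) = s*(s - 4)*(s^3 - 7*s^2 + 12*s) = s*(s - 4)*(s - 3)*(s^2 - 4*s) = s^2*(s - 4)*(s - 3)*(s - 4)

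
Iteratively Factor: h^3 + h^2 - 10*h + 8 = (h - 2)*(h^2 + 3*h - 4) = (h - 2)*(h + 4)*(h - 1)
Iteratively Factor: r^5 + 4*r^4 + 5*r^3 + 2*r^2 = (r + 1)*(r^4 + 3*r^3 + 2*r^2) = (r + 1)*(r + 2)*(r^3 + r^2) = r*(r + 1)*(r + 2)*(r^2 + r) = r*(r + 1)^2*(r + 2)*(r)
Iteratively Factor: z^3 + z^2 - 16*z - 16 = (z + 1)*(z^2 - 16) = (z - 4)*(z + 1)*(z + 4)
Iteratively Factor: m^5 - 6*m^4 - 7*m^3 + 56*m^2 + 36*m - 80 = (m + 2)*(m^4 - 8*m^3 + 9*m^2 + 38*m - 40) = (m - 4)*(m + 2)*(m^3 - 4*m^2 - 7*m + 10) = (m - 4)*(m + 2)^2*(m^2 - 6*m + 5) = (m - 4)*(m - 1)*(m + 2)^2*(m - 5)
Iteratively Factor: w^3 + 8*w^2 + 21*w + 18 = (w + 2)*(w^2 + 6*w + 9) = (w + 2)*(w + 3)*(w + 3)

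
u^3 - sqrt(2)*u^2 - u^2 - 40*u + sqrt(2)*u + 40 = (u - 1)*(u - 5*sqrt(2))*(u + 4*sqrt(2))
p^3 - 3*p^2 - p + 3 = (p - 3)*(p - 1)*(p + 1)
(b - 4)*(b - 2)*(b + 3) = b^3 - 3*b^2 - 10*b + 24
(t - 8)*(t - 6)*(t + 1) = t^3 - 13*t^2 + 34*t + 48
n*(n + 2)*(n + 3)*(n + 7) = n^4 + 12*n^3 + 41*n^2 + 42*n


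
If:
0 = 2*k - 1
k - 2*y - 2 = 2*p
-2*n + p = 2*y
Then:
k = 1/2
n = -3*y/2 - 3/8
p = -y - 3/4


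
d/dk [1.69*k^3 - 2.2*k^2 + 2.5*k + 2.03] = 5.07*k^2 - 4.4*k + 2.5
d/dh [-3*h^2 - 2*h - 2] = -6*h - 2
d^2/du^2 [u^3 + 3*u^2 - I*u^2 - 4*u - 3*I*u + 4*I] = 6*u + 6 - 2*I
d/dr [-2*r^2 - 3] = -4*r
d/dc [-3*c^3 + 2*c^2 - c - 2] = -9*c^2 + 4*c - 1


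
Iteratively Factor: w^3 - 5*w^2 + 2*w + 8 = (w - 2)*(w^2 - 3*w - 4) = (w - 2)*(w + 1)*(w - 4)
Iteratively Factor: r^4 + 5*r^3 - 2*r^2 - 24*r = (r - 2)*(r^3 + 7*r^2 + 12*r) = r*(r - 2)*(r^2 + 7*r + 12) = r*(r - 2)*(r + 4)*(r + 3)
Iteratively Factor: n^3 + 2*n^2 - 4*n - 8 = (n - 2)*(n^2 + 4*n + 4) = (n - 2)*(n + 2)*(n + 2)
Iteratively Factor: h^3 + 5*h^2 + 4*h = (h + 1)*(h^2 + 4*h) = h*(h + 1)*(h + 4)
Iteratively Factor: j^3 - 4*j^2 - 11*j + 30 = (j - 2)*(j^2 - 2*j - 15) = (j - 5)*(j - 2)*(j + 3)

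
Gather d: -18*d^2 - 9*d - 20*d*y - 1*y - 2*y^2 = -18*d^2 + d*(-20*y - 9) - 2*y^2 - y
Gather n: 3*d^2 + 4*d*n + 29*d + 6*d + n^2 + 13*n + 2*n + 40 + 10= 3*d^2 + 35*d + n^2 + n*(4*d + 15) + 50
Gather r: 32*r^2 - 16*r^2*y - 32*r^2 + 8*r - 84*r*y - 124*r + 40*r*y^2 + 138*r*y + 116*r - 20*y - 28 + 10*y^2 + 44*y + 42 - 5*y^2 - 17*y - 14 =-16*r^2*y + r*(40*y^2 + 54*y) + 5*y^2 + 7*y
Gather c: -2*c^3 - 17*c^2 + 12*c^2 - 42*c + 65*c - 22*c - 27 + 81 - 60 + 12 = -2*c^3 - 5*c^2 + c + 6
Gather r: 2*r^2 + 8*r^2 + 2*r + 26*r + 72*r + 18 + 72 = 10*r^2 + 100*r + 90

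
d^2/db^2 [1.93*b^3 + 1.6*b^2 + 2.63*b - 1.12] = 11.58*b + 3.2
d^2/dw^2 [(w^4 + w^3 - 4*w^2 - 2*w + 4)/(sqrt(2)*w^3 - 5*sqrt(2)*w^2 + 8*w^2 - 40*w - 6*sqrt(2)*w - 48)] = 4*(-12*sqrt(2)*w^6 + 32*w^6 - 189*w^5 + 180*sqrt(2)*w^5 + 480*sqrt(2)*w^4 + 957*w^4 + 536*sqrt(2)*w^3 + 3951*w^3 + 432*sqrt(2)*w^2 + 4050*w^2 + 372*w + 960*sqrt(2)*w + 384*sqrt(2) + 712)/(sqrt(2)*w^9 - 15*sqrt(2)*w^8 + 24*w^8 - 360*w^7 + 153*sqrt(2)*w^7 - 1385*sqrt(2)*w^6 + 1624*w^6 - 2520*w^5 + 5130*sqrt(2)*w^5 + 6384*w^4 + 4740*sqrt(2)*w^4 - 33048*sqrt(2)*w^3 + 1120*w^3 - 92736*w^2 - 51840*sqrt(2)*w^2 - 138240*w - 20736*sqrt(2)*w - 55296)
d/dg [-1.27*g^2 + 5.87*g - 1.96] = 5.87 - 2.54*g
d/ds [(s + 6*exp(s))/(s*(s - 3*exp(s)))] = (9*s^2*exp(s) - s^2 - 12*s*exp(s) + 18*exp(2*s))/(s^2*(s^2 - 6*s*exp(s) + 9*exp(2*s)))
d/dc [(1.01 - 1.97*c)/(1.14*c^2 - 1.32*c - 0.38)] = (2.2458*c^2 - 2.3028*c + 2.0818)/(1.2996*c^4 - 3.0096*c^3 + 0.876*c^2 + 1.0032*c + 0.1444)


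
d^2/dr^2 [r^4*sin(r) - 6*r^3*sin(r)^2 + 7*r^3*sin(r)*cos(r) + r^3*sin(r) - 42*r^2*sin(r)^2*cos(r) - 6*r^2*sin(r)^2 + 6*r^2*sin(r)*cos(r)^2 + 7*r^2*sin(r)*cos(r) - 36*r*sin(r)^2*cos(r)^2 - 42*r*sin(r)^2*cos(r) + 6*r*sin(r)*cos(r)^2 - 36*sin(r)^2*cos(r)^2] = -r^4*sin(r) - r^3*sin(r) - 14*r^3*sin(2*r) + 8*r^3*cos(r) - 12*r^3*cos(2*r) + 21*r^2*sin(r)/2 - 50*r^2*sin(2*r) - 27*r^2*sin(3*r)/2 + 33*r^2*cos(r)/2 + 30*r^2*cos(2*r) - 189*r^2*cos(3*r)/2 + 93*r*sin(r)/2 - 3*r*sin(2*r) - 279*r*sin(3*r)/2 + 33*r*cos(r)/2 - 144*r*cos(2*r)^2 + 46*r*cos(2*r) - 153*r*cos(3*r)/2 + 54*r + 24*sin(r) + 7*sin(2*r) - 60*sin(3*r) - 36*sin(4*r) - 18*cos(r) - 144*cos(2*r)^2 + 6*cos(2*r) + 30*cos(3*r) + 66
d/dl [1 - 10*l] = -10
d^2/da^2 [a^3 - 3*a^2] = 6*a - 6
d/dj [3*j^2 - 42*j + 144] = 6*j - 42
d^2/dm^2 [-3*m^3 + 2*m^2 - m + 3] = 4 - 18*m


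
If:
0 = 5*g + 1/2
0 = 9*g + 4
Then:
No Solution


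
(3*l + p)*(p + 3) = 3*l*p + 9*l + p^2 + 3*p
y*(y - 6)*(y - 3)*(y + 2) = y^4 - 7*y^3 + 36*y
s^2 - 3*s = s*(s - 3)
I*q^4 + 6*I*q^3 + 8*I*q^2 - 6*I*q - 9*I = (q + 1)*(q + 3)^2*(I*q - I)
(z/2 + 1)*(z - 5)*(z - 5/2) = z^3/2 - 11*z^2/4 - 5*z/4 + 25/2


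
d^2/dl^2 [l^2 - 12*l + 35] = 2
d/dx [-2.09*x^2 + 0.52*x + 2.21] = 0.52 - 4.18*x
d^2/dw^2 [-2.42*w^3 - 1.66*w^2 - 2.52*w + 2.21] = -14.52*w - 3.32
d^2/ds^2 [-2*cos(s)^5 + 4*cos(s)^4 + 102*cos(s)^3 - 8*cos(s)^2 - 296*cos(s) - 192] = 50*cos(s)^5 - 64*cos(s)^4 - 958*cos(s)^3 + 80*cos(s)^2 + 908*cos(s) - 16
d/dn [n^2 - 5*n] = 2*n - 5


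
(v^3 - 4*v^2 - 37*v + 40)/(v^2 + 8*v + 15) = (v^2 - 9*v + 8)/(v + 3)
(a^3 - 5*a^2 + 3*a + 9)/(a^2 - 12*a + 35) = (a^3 - 5*a^2 + 3*a + 9)/(a^2 - 12*a + 35)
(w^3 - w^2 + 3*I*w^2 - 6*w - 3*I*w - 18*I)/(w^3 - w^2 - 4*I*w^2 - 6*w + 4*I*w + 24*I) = (w + 3*I)/(w - 4*I)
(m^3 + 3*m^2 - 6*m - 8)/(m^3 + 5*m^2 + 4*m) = (m - 2)/m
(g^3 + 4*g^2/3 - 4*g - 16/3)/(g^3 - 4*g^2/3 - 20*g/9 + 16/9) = 3*(g + 2)/(3*g - 2)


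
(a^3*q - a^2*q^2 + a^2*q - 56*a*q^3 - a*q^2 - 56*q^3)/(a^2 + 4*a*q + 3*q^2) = q*(a^3 - a^2*q + a^2 - 56*a*q^2 - a*q - 56*q^2)/(a^2 + 4*a*q + 3*q^2)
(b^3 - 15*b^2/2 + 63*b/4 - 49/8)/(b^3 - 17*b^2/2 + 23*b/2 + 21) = (b^2 - 4*b + 7/4)/(b^2 - 5*b - 6)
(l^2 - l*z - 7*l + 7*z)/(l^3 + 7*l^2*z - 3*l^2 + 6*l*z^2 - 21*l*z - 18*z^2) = (l^2 - l*z - 7*l + 7*z)/(l^3 + 7*l^2*z - 3*l^2 + 6*l*z^2 - 21*l*z - 18*z^2)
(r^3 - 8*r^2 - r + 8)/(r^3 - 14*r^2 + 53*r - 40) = (r + 1)/(r - 5)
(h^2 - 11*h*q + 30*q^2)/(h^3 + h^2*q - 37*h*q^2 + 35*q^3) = (-h + 6*q)/(-h^2 - 6*h*q + 7*q^2)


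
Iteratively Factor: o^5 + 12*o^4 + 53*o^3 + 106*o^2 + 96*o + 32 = (o + 4)*(o^4 + 8*o^3 + 21*o^2 + 22*o + 8) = (o + 4)^2*(o^3 + 4*o^2 + 5*o + 2) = (o + 2)*(o + 4)^2*(o^2 + 2*o + 1) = (o + 1)*(o + 2)*(o + 4)^2*(o + 1)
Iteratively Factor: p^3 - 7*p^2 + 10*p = (p - 2)*(p^2 - 5*p) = (p - 5)*(p - 2)*(p)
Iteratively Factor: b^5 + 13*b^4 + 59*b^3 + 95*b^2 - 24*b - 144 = (b + 3)*(b^4 + 10*b^3 + 29*b^2 + 8*b - 48) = (b - 1)*(b + 3)*(b^3 + 11*b^2 + 40*b + 48) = (b - 1)*(b + 3)*(b + 4)*(b^2 + 7*b + 12) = (b - 1)*(b + 3)^2*(b + 4)*(b + 4)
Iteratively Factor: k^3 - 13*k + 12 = (k + 4)*(k^2 - 4*k + 3) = (k - 3)*(k + 4)*(k - 1)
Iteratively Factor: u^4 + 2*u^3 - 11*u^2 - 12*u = (u - 3)*(u^3 + 5*u^2 + 4*u) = u*(u - 3)*(u^2 + 5*u + 4) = u*(u - 3)*(u + 4)*(u + 1)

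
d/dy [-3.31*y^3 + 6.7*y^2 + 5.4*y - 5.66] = -9.93*y^2 + 13.4*y + 5.4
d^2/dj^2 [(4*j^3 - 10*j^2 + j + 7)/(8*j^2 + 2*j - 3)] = 8*(84*j^3 + 138*j^2 + 129*j + 28)/(512*j^6 + 384*j^5 - 480*j^4 - 280*j^3 + 180*j^2 + 54*j - 27)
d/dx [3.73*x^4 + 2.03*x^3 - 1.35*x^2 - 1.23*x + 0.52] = 14.92*x^3 + 6.09*x^2 - 2.7*x - 1.23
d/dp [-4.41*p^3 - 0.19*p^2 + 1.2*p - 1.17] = -13.23*p^2 - 0.38*p + 1.2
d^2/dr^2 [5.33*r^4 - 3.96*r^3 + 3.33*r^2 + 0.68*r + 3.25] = 63.96*r^2 - 23.76*r + 6.66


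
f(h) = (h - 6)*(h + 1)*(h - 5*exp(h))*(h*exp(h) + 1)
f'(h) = (1 - 5*exp(h))*(h - 6)*(h + 1)*(h*exp(h) + 1) + (h - 6)*(h + 1)*(h - 5*exp(h))*(h*exp(h) + exp(h)) + (h - 6)*(h - 5*exp(h))*(h*exp(h) + 1) + (h + 1)*(h - 5*exp(h))*(h*exp(h) + 1)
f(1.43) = 1507.72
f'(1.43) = 4026.35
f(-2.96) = -47.86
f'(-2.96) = 46.52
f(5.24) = 4402766.19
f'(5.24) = 4572814.40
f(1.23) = 879.53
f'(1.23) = 2390.70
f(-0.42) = 9.99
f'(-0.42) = 27.09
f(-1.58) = -7.74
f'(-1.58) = 15.65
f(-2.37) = -25.33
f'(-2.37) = 30.43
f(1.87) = 4759.01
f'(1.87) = 12148.11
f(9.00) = -88622483034.04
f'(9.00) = -225511137296.13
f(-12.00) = -2375.83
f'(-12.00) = 546.12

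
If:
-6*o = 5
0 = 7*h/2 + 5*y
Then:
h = -10*y/7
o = -5/6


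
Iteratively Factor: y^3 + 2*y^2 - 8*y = (y - 2)*(y^2 + 4*y) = y*(y - 2)*(y + 4)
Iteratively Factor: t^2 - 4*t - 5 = (t + 1)*(t - 5)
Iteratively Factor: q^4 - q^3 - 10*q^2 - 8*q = (q)*(q^3 - q^2 - 10*q - 8) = q*(q + 1)*(q^2 - 2*q - 8) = q*(q + 1)*(q + 2)*(q - 4)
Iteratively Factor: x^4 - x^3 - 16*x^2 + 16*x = (x - 1)*(x^3 - 16*x) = (x - 1)*(x + 4)*(x^2 - 4*x) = (x - 4)*(x - 1)*(x + 4)*(x)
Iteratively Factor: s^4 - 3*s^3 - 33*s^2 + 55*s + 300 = (s - 5)*(s^3 + 2*s^2 - 23*s - 60) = (s - 5)*(s + 3)*(s^2 - s - 20) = (s - 5)^2*(s + 3)*(s + 4)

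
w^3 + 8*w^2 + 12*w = w*(w + 2)*(w + 6)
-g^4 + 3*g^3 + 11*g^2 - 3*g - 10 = (g - 5)*(g + 2)*(-I*g - I)*(-I*g + I)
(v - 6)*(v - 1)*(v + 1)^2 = v^4 - 5*v^3 - 7*v^2 + 5*v + 6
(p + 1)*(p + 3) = p^2 + 4*p + 3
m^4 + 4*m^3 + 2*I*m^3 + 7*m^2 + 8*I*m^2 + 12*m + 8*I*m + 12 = (m + 2)^2*(m - I)*(m + 3*I)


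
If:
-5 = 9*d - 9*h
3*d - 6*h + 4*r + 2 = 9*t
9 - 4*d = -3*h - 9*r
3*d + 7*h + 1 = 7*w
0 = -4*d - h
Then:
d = -1/9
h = 4/9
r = -97/81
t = -469/729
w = 34/63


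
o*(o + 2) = o^2 + 2*o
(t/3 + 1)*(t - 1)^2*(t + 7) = t^4/3 + 8*t^3/3 + 2*t^2/3 - 32*t/3 + 7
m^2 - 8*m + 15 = (m - 5)*(m - 3)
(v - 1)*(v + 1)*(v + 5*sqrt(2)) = v^3 + 5*sqrt(2)*v^2 - v - 5*sqrt(2)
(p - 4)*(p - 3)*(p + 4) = p^3 - 3*p^2 - 16*p + 48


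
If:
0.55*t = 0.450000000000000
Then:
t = 0.82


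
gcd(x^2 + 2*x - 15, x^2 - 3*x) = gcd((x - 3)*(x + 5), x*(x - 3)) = x - 3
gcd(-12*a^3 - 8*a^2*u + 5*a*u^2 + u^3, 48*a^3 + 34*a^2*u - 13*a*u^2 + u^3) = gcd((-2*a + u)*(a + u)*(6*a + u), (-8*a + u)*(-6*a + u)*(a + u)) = a + u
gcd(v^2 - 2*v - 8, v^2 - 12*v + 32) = v - 4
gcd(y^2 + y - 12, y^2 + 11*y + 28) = y + 4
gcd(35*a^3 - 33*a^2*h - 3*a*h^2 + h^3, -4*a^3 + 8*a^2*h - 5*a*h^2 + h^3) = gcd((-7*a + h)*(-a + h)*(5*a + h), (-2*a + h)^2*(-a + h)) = a - h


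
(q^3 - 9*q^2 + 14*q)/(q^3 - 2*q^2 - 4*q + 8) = q*(q - 7)/(q^2 - 4)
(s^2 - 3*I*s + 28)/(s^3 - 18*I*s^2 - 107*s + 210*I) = (s + 4*I)/(s^2 - 11*I*s - 30)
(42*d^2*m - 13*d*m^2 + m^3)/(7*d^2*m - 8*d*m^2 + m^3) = (6*d - m)/(d - m)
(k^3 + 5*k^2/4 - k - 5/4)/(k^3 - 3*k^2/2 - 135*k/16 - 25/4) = 4*(k^2 - 1)/(4*k^2 - 11*k - 20)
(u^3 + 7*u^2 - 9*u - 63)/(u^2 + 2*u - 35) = (u^2 - 9)/(u - 5)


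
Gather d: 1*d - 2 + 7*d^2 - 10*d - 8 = 7*d^2 - 9*d - 10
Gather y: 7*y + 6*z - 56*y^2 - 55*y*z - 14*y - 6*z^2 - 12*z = -56*y^2 + y*(-55*z - 7) - 6*z^2 - 6*z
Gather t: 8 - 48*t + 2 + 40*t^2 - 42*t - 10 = 40*t^2 - 90*t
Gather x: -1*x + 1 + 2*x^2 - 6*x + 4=2*x^2 - 7*x + 5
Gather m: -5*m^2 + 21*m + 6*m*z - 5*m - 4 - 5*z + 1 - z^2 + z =-5*m^2 + m*(6*z + 16) - z^2 - 4*z - 3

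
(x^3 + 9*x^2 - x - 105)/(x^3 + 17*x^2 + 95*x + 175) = (x - 3)/(x + 5)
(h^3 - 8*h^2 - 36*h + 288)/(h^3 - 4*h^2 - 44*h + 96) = (h - 6)/(h - 2)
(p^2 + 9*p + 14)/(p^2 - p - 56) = (p + 2)/(p - 8)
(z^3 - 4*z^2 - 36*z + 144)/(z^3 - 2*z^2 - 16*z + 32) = (z^2 - 36)/(z^2 + 2*z - 8)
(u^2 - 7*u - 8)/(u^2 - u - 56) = (u + 1)/(u + 7)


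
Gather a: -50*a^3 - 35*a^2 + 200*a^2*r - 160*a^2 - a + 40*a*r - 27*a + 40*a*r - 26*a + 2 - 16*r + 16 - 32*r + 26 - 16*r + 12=-50*a^3 + a^2*(200*r - 195) + a*(80*r - 54) - 64*r + 56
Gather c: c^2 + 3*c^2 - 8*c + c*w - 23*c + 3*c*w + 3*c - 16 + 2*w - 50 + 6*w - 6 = 4*c^2 + c*(4*w - 28) + 8*w - 72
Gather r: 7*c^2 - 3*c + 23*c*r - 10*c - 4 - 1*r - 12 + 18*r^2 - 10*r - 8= 7*c^2 - 13*c + 18*r^2 + r*(23*c - 11) - 24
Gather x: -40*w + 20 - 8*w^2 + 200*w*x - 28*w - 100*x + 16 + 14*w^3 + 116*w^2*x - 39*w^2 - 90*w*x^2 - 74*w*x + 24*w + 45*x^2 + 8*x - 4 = 14*w^3 - 47*w^2 - 44*w + x^2*(45 - 90*w) + x*(116*w^2 + 126*w - 92) + 32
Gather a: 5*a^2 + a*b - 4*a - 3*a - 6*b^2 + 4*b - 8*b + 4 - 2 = 5*a^2 + a*(b - 7) - 6*b^2 - 4*b + 2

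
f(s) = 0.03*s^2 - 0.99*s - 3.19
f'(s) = 0.06*s - 0.99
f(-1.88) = -1.22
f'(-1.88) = -1.10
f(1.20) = -4.33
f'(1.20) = -0.92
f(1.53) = -4.63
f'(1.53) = -0.90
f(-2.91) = -0.06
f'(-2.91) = -1.16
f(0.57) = -3.74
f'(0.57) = -0.96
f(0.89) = -4.05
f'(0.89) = -0.94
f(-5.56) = 3.24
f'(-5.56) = -1.32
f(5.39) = -7.65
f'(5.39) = -0.67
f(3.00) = -5.89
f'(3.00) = -0.81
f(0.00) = -3.19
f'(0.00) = -0.99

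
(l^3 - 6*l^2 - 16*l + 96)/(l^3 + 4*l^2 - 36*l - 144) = (l - 4)/(l + 6)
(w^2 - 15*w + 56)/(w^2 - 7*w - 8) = (w - 7)/(w + 1)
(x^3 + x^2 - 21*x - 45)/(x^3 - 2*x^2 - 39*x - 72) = (x - 5)/(x - 8)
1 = 1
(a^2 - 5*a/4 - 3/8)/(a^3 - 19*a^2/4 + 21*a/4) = (8*a^2 - 10*a - 3)/(2*a*(4*a^2 - 19*a + 21))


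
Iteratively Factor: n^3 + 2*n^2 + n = (n + 1)*(n^2 + n) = n*(n + 1)*(n + 1)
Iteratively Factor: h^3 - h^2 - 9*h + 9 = (h - 1)*(h^2 - 9) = (h - 1)*(h + 3)*(h - 3)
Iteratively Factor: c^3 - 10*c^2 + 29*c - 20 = (c - 1)*(c^2 - 9*c + 20) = (c - 4)*(c - 1)*(c - 5)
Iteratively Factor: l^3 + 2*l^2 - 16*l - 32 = (l + 4)*(l^2 - 2*l - 8) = (l - 4)*(l + 4)*(l + 2)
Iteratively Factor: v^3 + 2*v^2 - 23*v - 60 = (v + 4)*(v^2 - 2*v - 15) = (v - 5)*(v + 4)*(v + 3)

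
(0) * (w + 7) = 0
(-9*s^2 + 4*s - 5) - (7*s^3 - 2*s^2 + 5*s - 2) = -7*s^3 - 7*s^2 - s - 3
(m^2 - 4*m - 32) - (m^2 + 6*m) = -10*m - 32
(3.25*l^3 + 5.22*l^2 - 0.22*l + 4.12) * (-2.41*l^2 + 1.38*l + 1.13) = -7.8325*l^5 - 8.0952*l^4 + 11.4063*l^3 - 4.3342*l^2 + 5.437*l + 4.6556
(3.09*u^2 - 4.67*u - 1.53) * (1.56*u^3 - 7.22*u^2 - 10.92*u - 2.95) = 4.8204*u^5 - 29.595*u^4 - 2.4122*u^3 + 52.9275*u^2 + 30.4841*u + 4.5135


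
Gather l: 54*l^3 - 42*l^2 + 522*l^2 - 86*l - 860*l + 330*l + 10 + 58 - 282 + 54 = 54*l^3 + 480*l^2 - 616*l - 160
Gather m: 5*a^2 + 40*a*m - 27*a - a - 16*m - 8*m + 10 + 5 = 5*a^2 - 28*a + m*(40*a - 24) + 15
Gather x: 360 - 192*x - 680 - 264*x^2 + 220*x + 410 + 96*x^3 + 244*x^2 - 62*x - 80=96*x^3 - 20*x^2 - 34*x + 10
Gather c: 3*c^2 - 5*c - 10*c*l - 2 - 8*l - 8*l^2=3*c^2 + c*(-10*l - 5) - 8*l^2 - 8*l - 2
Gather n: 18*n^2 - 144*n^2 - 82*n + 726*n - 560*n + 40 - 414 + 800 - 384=-126*n^2 + 84*n + 42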